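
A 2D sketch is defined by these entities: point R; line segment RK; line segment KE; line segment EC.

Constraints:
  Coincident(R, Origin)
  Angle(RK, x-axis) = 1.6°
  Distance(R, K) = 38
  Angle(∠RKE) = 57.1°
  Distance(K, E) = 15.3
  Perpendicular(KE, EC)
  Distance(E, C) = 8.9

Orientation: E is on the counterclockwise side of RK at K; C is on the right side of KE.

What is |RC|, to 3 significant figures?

41.2

∠RKE = 57.1°, so KE runs at 1.6° + (180° − 57.1°) = 124° from the x-axis; with |KE| = 15.3, E = K + 15.3·(cos 124°, sin 124°) = (29.3, 13.7). KE ⟂ EC; with |EC| = 8.9 on the right of KE, C = E + 8.9·(0.824, 0.566) = (36.7, 18.7). Then |RC| = |C − R| = 41.2.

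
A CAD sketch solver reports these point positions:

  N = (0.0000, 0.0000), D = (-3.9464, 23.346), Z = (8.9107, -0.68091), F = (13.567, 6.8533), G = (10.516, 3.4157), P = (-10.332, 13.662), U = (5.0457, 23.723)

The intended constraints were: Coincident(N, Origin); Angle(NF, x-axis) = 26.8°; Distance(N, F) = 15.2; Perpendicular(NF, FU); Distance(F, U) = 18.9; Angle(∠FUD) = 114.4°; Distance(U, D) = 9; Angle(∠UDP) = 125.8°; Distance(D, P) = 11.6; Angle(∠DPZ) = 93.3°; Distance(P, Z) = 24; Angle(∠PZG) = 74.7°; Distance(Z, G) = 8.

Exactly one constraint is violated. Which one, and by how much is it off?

Distance(Z, G) = 8 — off by 3.60.

N = (0.00, 0.00) ✓; NF at 26.80° ✓; |NF| = 15.20 ✓; ∠(NF, FU) = 90.00° ✓; |FU| = 18.90 ✓; ∠FUD = 114.4° ✓; |UD| = 9.000 ✓; ∠UDP = 125.8° ✓; |DP| = 11.60 ✓; ∠DPZ = 93.30° ✓; |PZ| = 24.00 ✓; ∠PZG = 74.70° ✓; |ZG| = 4.400 ✗.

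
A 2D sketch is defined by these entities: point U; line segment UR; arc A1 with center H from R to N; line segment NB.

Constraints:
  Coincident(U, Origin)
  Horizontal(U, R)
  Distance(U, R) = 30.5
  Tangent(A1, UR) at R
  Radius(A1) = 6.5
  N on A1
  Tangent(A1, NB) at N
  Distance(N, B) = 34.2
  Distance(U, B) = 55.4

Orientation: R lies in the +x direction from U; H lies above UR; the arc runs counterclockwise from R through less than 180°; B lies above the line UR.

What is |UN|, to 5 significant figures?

37.541

U is at the origin; U and R share the same y with |UR| = 30.5 and R on the +x side, so R = (30.500, 0.0000). A1 meets UR tangentially, so HR is at right angles to UR, so H = R + (0, 6.5) = (30.500, 6.5000). Since HN ⟂ NB (tangency), |HB| = √(6.5² + 34.2²) = 34.812 regardless of where N sits on A1. So B lies on both circle(U, 55.4) and circle(H, 34.812); the above-UR intersection is B = (37.748, 40.549). N is the foot of the tangent from B: N = (36.998, 6.3575).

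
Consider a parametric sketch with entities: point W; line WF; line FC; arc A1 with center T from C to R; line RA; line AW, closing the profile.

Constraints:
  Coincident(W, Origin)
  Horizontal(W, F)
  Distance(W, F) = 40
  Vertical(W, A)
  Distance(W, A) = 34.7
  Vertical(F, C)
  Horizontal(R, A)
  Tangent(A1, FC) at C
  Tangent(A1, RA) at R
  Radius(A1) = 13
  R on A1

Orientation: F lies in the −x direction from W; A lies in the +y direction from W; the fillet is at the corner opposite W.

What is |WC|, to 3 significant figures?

45.5

W is at the origin; WF is horizontal with |WF| = 40.0 and F on the −x side, so F = (-40.0, 0.00). WA is vertical with |WA| = 34.7 and A on the +y side, so A = (0.00, 34.7). The virtual corner opposite W is at (-40.0, 34.7). Tangency of A1 to FC means the radius TC is perpendicular to FC and since A1 is tangent to RA there, TR ⟂ RA, with radius 13.0, so the center T sits 13.0 in from both sides at T = (-27.0, 21.7). That places the tangent points at C = (-40.0, 21.7) on FC and R = (-27.0, 34.7) on RA. Then |WC| = |C − W| = 45.5.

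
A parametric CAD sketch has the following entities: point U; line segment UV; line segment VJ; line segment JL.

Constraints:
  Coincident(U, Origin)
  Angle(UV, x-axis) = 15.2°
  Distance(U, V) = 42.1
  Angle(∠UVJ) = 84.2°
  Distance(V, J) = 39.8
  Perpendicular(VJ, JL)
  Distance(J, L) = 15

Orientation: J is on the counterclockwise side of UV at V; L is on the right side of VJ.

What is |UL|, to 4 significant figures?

67.08

U is at the origin; UV runs at 15.2° with length 42.1, so V = 42.1·(cos 15.2°, sin 15.2°) = (40.63, 11.04). ∠UVJ = 84.2°, so VJ runs at 15.2° + (180° − 84.2°) = 111.0° from the x-axis; with |VJ| = 39.8, J = V + 39.8·(cos 111.0°, sin 111.0°) = (26.36, 48.19). VJ is perpendicular to JL; with |JL| = 15.0 on the right of VJ, L = J + 15.0·(0.9336, 0.3584) = (40.37, 53.57). Then |UL| = |L − U| = 67.08.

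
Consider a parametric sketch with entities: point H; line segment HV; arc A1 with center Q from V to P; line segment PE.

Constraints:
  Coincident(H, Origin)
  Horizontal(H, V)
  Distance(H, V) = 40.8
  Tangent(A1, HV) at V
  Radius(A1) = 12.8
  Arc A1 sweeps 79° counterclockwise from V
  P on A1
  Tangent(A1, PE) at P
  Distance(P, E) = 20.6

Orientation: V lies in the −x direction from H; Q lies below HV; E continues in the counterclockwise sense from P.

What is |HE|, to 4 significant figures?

64.95

H is at the origin; HV is horizontal with |HV| = 40.8 and V on the −x side, so V = (-40.80, 0.000). Since A1 is tangent to HV there, QV ⟂ HV, so Q = V + (0, -12.8) = (-40.80, -12.80). On A1, V sits at bearing 90° from Q; a 79° counterclockwise sweep puts P at bearing 169°, so P = Q + 12.8·(cos 169°, sin 169°) = (-53.36, -10.36). The tangent condition forces QP to be normal to PE, so PE runs along (−sin 169°, cos 169°); with |PE| = 20.6, E = (-57.30, -30.58). Then |HE| = |E − H| = 64.95.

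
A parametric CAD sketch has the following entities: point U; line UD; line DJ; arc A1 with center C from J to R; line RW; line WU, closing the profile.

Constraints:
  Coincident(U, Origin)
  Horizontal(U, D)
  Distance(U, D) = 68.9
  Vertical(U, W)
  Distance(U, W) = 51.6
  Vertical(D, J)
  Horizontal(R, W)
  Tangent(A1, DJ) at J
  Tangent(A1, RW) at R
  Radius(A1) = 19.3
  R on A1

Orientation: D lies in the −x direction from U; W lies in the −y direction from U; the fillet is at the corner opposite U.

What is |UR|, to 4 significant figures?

71.57

The virtual corner opposite U is at (-68.90, -51.60). A1 meets DJ tangentially, so CJ is at right angles to DJ and tangency of A1 to RW means the radius CR is perpendicular to RW, with radius 19.3, so the center C sits 19.3 in from both sides at C = (-49.60, -32.30). That places the tangent points at J = (-68.90, -32.30) on DJ and R = (-49.60, -51.60) on RW. Then |UR| = |R − U| = 71.57.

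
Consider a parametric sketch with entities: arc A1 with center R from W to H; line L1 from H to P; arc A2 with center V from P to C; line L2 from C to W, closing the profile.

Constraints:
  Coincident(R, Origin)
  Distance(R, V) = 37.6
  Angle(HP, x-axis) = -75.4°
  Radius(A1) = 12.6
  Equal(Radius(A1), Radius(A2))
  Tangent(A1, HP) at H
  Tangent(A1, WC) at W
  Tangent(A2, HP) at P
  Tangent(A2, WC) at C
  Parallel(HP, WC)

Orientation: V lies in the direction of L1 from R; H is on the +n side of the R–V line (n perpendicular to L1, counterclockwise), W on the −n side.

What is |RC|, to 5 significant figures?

39.655

Tangency of A1 to both parallel lines with radius 12.6 puts H and W at R ± 12.6·n: H = (12.193, 3.1761), W = (-12.193, -3.1761). Equal radii place P and C the same way about V: P = V + 12.6·n = (21.671, -33.210), C = V − 12.6·n = (-2.7153, -39.562). Then |RC| = |C − R| = 39.655.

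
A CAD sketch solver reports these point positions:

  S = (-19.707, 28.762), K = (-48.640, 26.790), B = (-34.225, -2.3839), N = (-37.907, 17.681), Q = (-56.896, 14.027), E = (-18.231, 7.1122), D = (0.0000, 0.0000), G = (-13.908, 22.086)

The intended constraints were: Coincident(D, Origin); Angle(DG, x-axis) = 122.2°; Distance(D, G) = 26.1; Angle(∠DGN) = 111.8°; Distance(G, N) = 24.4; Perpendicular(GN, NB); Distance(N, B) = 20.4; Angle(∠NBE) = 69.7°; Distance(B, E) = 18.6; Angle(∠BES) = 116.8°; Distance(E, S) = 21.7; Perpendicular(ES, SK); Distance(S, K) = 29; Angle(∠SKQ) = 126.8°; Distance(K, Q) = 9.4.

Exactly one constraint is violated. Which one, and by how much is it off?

Distance(K, Q) = 9.4 — off by 5.80.

D = (0.00, 0.00) ✓; DG at 122.2° ✓; |DG| = 26.10 ✓; ∠DGN = 111.8° ✓; |GN| = 24.40 ✓; ∠(GN, NB) = 90.00° ✓; |NB| = 20.40 ✓; ∠NBE = 69.70° ✓; |BE| = 18.60 ✓; ∠BES = 116.8° ✓; |ES| = 21.70 ✓; ∠(ES, SK) = 90.00° ✓; |SK| = 29.00 ✓; ∠SKQ = 126.8° ✓; |KQ| = 15.20 ✗.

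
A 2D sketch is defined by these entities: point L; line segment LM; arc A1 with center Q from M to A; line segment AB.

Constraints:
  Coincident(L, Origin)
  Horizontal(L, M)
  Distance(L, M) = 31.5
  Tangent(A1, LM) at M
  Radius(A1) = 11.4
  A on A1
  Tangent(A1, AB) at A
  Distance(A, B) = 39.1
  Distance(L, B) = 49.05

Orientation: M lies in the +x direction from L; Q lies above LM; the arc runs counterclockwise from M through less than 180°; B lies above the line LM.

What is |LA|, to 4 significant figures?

44.15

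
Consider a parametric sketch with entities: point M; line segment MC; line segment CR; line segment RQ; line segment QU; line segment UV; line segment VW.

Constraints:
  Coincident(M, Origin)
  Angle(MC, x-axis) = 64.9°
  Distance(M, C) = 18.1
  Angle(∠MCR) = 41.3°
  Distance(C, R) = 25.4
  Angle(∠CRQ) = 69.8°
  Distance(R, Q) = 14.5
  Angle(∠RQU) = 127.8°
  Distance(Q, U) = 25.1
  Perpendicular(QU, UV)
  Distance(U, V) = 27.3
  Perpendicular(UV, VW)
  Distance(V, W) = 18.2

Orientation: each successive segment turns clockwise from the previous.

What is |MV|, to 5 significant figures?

30.424

M is at the origin; MC runs at 64.9° with length 18.1, so C = (7.6780, 16.391). ∠MCR = 41.3° gives CR at -73.800° from the x-axis; with |CR| = 25.4, R = (14.764, -8.0007). ∠CRQ = 69.8° gives RQ at 176.00° from the x-axis; with |RQ| = 14.5, Q = (0.29970, -6.9892). ∠RQU = 127.8° gives QU at 123.80° from the x-axis; with |QU| = 25.1, U = (-13.663, 13.869). The perpendicularity gives UV at right angles to QU, so UV runs at 33.800°; with |UV| = 27.3, V = (9.0226, 29.055). Then |MV| = |V − M| = 30.424.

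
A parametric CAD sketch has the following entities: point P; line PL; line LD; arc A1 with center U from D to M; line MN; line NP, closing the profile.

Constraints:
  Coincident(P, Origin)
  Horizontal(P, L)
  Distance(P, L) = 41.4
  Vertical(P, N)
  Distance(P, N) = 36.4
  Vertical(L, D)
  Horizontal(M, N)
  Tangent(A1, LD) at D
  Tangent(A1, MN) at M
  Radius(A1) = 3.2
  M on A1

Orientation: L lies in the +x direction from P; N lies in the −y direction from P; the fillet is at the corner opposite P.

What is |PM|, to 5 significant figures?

52.766

P is at the origin; P and L share the same y with |PL| = 41.4 and L on the +x side, so L = (41.400, 0.0000). P and N share the same x with |PN| = 36.4 and N on the −y side, so N = (0.0000, -36.400). The virtual corner opposite P is at (41.400, -36.400). The tangent condition forces UD to be normal to LD and tangency of A1 to MN means the radius UM is perpendicular to MN, with radius 3.2, so the center U sits 3.2 in from both sides at U = (38.200, -33.200). That places the tangent points at D = (41.400, -33.200) on LD and M = (38.200, -36.400) on MN. Then |PM| = |M − P| = 52.766.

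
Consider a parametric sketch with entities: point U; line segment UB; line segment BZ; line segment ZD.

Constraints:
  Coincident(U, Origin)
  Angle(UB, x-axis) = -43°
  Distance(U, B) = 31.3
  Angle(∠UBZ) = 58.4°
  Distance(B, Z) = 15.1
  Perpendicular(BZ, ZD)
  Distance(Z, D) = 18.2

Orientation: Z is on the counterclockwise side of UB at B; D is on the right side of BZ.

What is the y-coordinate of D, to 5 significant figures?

-10.142

∠UBZ = 58.4°, so BZ runs at -43.0° + (180° − 58.4°) = 78.600° from the x-axis; with |BZ| = 15.1, Z = B + 15.1·(cos 78.600°, sin 78.600°) = (25.876, -6.5445). The perpendicularity gives ZD at right angles to BZ; with |ZD| = 18.2 on the right of BZ, D = Z + 18.2·(0.98027, -0.19766) = (43.717, -10.142). So D.y = -10.142.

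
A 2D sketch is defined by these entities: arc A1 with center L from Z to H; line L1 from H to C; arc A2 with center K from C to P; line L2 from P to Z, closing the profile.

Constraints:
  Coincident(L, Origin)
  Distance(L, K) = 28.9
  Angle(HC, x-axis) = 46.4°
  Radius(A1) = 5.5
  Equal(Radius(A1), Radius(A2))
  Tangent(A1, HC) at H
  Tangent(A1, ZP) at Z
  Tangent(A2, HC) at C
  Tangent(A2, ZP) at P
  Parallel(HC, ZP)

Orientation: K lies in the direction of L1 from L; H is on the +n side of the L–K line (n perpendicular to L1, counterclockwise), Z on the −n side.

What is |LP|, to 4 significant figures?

29.42

Tangency of A1 to both parallel lines with radius 5.5 puts H and Z at L ± 5.5·n: H = (-3.983, 3.793), Z = (3.983, -3.793). Equal radii place C and P the same way about K: C = K + 5.5·n = (15.95, 24.72), P = K − 5.5·n = (23.91, 17.14). Then |LP| = |P − L| = 29.42.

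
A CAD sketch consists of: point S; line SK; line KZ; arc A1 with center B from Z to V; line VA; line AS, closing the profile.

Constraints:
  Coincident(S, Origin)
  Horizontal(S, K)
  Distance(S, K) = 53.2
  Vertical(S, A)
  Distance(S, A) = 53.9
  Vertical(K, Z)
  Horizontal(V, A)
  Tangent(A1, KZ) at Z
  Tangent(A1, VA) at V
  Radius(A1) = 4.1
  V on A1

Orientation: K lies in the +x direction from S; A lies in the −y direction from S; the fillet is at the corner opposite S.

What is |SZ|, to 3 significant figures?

72.9

The virtual corner opposite S is at (53.2, -53.9). A1 meets KZ tangentially, so BZ is at right angles to KZ and A1 meets VA tangentially, so BV is at right angles to VA, with radius 4.1, so the center B sits 4.1 in from both sides at B = (49.1, -49.8). That places the tangent points at Z = (53.2, -49.8) on KZ and V = (49.1, -53.9) on VA. Then |SZ| = |Z − S| = 72.9.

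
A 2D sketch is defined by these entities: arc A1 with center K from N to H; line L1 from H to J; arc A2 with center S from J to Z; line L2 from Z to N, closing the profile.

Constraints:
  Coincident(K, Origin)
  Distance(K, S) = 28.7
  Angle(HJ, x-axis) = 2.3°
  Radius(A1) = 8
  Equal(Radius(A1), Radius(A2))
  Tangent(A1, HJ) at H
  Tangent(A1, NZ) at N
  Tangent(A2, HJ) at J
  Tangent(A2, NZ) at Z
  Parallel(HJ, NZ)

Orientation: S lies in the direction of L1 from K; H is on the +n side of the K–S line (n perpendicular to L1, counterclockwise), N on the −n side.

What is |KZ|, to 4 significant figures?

29.79

The slot axis is L1's direction at 2.3°, so u = (cos 2.3°, sin 2.3°) = (0.9992, 0.04013) and n = (−sin 2.3°, cos 2.3°) = (-0.04013, 0.9992). K is at the origin and S lies 28.7 along u from K, so S = 28.7·u = (28.68, 1.152). Tangency of A1 to both parallel lines with radius 8.0 puts H and N at K ± 8.0·n: H = (-0.3211, 7.994), N = (0.3211, -7.994). Equal radii place J and Z the same way about S: J = S + 8.0·n = (28.36, 9.145), Z = S − 8.0·n = (29.00, -6.842). Then |KZ| = |Z − K| = 29.79.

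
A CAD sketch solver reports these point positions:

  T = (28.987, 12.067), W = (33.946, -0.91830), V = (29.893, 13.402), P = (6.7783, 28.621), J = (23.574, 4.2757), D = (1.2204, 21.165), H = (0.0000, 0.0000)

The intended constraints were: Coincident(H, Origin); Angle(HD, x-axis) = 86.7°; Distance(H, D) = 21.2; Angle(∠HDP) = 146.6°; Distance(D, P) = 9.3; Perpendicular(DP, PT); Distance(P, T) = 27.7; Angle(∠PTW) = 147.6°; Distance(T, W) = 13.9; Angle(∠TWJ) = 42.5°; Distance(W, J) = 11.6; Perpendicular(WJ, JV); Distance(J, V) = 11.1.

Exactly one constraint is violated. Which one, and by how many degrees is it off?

Perpendicular(WJ, JV) — off by 8.10°.

H = (0.00, 0.00) ✓; HD at 86.70° ✓; |HD| = 21.20 ✓; ∠HDP = 146.6° ✓; |DP| = 9.300 ✓; ∠(DP, PT) = 90.00° ✓; |PT| = 27.70 ✓; ∠PTW = 147.6° ✓; |TW| = 13.90 ✓; ∠TWJ = 42.50° ✓; |WJ| = 11.60 ✓; ∠(WJ, JV) = 98.10° ✗; |JV| = 11.10 ✓.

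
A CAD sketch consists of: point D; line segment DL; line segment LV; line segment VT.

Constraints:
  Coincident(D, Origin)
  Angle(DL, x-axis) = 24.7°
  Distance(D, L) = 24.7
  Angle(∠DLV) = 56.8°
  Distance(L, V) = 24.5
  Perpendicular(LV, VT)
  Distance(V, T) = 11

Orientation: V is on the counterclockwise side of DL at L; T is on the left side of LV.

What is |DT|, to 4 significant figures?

14.63

D is at the origin; DL runs at 24.7° with length 24.7, so L = 24.7·(cos 24.7°, sin 24.7°) = (22.44, 10.32). ∠DLV = 56.8°, so LV runs at 24.7° + (180° − 56.8°) = 147.9° from the x-axis; with |LV| = 24.5, V = L + 24.5·(cos 147.9°, sin 147.9°) = (1.686, 23.34). LV ⟂ VT; with |VT| = 11.0 on the left of LV, T = V + 11.0·(-0.5314, -0.8471) = (-4.160, 14.02). Then |DT| = |T − D| = 14.63.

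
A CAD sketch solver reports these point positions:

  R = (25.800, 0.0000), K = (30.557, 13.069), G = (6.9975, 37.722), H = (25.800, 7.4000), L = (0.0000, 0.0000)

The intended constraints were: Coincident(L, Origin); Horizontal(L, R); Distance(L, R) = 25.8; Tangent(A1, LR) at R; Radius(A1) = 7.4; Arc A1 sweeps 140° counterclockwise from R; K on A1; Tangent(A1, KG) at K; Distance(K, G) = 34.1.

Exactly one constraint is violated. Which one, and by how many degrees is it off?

Tangent(A1, KG) at K — off by 6.30°.

L = (0.00, 0.00) ✓; L.y = 0.00, R.y = 0.00 ✓; |LR| = 25.80 ✓; ∠(HR, RL) = 90.00° ✓; |HR| = 7.400 ✓; bearing(H→K) − bearing(H→R) = 140.0° ✓; |HK| = 7.400 ✓; ∠(HK, KG) = 96.30° ✗; |KG| = 34.10 ✓.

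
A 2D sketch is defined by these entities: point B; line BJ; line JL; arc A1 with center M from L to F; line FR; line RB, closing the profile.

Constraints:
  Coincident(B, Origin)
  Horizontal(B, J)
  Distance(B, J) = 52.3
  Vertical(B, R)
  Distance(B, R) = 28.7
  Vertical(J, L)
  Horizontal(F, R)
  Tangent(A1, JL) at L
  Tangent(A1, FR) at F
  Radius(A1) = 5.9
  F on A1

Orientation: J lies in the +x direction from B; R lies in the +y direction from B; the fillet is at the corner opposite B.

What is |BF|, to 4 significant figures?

54.56

The virtual corner opposite B is at (52.30, 28.70). Tangency of A1 to JL means the radius ML is perpendicular to JL and A1 meets FR tangentially, so MF is at right angles to FR, with radius 5.9, so the center M sits 5.9 in from both sides at M = (46.40, 22.80). That places the tangent points at L = (52.30, 22.80) on JL and F = (46.40, 28.70) on FR. Then |BF| = |F − B| = 54.56.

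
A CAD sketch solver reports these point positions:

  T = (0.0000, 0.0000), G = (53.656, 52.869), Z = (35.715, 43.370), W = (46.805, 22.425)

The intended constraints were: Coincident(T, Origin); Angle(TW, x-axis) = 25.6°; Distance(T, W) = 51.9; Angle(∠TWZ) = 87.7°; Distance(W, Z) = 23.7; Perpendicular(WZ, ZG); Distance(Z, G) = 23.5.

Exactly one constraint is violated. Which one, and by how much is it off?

Distance(Z, G) = 23.5 — off by 3.20.

T = (0.00, 0.00) ✓; TW at 25.60° ✓; |TW| = 51.90 ✓; ∠TWZ = 87.70° ✓; |WZ| = 23.70 ✓; ∠(WZ, ZG) = 90.00° ✓; |ZG| = 20.30 ✗.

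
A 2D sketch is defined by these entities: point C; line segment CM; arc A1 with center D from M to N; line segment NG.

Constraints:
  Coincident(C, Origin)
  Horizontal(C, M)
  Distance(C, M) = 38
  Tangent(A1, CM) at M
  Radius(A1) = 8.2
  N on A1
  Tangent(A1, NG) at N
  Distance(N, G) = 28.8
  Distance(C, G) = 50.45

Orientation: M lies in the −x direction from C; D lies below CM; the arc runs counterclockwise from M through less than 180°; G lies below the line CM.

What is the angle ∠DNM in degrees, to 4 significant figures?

32.66°

C is at the origin; C and M share the same y with |CM| = 38.0 and M on the −x side, so M = (-38.00, 0.000). Tangency of A1 to CM means the radius DM is perpendicular to CM, so D = M + (0, -8.2) = (-38.00, -8.200). Since DN ⟂ NG (tangency), |DG| = √(8.2² + 28.8²) = 29.94 regardless of where N sits on A1. So G lies on both circle(C, 50.45) and circle(D, 29.94); the below-CM intersection is G = (-33.42, -37.79). N is the foot of the tangent from G: N = (-45.45, -11.63).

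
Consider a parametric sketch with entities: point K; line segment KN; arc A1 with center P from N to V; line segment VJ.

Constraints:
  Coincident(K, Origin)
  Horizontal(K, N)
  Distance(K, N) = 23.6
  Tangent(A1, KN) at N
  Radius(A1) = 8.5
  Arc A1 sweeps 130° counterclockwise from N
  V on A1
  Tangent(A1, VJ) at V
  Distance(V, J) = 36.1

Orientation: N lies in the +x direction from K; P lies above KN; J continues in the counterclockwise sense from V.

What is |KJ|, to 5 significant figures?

42.187

K is at the origin; K and N share the same y with |KN| = 23.6 and N on the +x side, so N = (23.600, 0.0000). The tangent condition forces PN to be normal to KN, so P = N + (0, 8.5) = (23.600, 8.5000). On A1, N sits at bearing -90° from P; a 130° counterclockwise sweep puts V at bearing 40°, so V = P + 8.5·(cos 40°, sin 40°) = (30.111, 13.964). Since A1 is tangent to VJ there, PV ⟂ VJ, so VJ runs along (−sin 40°, cos 40°); with |VJ| = 36.1, J = (6.9067, 41.618). Then |KJ| = |J − K| = 42.187.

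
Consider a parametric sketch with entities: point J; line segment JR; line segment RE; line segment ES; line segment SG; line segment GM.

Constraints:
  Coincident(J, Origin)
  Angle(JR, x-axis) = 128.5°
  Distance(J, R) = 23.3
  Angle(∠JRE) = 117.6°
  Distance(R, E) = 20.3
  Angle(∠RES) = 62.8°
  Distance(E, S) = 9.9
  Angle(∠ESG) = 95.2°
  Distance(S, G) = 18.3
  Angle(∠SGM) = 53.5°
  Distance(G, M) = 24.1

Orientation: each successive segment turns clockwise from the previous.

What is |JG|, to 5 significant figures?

21.020

J is at the origin; JR runs at 128.5° with length 23.3, so R = (-14.505, 18.235). ∠JRE = 117.6° gives RE at 66.100° from the x-axis; with |RE| = 20.3, E = (-6.2802, 36.794). ∠RES = 62.8° gives ES at -51.100° from the x-axis; with |ES| = 9.9, S = (-0.063383, 29.090). ∠ESG = 95.2° gives SG at -135.90° from the x-axis; with |SG| = 18.3, G = (-13.205, 16.354). Then |JG| = |G − J| = 21.020.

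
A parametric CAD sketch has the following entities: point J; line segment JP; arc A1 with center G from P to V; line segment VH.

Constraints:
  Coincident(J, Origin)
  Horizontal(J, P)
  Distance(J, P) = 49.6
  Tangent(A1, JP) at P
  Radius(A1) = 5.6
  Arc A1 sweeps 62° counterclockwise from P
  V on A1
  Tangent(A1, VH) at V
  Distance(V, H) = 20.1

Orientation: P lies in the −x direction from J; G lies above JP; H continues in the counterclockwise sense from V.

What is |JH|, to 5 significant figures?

40.861

J is at the origin; JP is horizontal with |JP| = 49.6 and P on the −x side, so P = (-49.600, 0.0000). Since A1 is tangent to JP there, GP ⟂ JP, so G = P + (0, 5.6) = (-49.600, 5.6000). On A1, P sits at bearing -90° from G; a 62° counterclockwise sweep puts V at bearing -28°, so V = G + 5.6·(cos -28°, sin -28°) = (-44.655, 2.9710). Tangency of A1 to VH means the radius GV is perpendicular to VH, so VH runs along (−sin -28°, cos -28°); with |VH| = 20.1, H = (-35.219, 20.718). Then |JH| = |H − J| = 40.861.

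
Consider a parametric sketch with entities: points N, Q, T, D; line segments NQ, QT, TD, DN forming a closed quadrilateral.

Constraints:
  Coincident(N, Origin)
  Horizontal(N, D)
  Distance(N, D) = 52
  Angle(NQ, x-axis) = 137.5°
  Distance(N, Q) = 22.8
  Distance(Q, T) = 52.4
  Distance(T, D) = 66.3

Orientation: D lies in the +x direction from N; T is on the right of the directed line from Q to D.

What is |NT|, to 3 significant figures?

35.6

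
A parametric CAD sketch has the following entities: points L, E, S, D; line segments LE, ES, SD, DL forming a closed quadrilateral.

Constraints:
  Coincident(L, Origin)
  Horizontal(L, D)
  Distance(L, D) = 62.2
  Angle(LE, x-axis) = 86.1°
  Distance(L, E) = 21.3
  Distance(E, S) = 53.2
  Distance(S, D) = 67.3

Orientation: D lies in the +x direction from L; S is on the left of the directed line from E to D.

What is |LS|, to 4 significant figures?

71.49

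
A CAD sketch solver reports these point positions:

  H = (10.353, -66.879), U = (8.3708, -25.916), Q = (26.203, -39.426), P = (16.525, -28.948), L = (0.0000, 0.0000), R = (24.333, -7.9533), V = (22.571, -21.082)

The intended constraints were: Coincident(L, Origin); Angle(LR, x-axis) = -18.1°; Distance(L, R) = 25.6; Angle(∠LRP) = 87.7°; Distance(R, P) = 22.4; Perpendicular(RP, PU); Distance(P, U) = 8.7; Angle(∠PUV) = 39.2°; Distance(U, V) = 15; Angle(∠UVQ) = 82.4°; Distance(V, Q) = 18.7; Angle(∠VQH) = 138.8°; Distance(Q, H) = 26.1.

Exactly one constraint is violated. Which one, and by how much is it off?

Distance(Q, H) = 26.1 — off by 5.60.

L = (0.00, 0.00) ✓; LR at -18.10° ✓; |LR| = 25.60 ✓; ∠LRP = 87.70° ✓; |RP| = 22.40 ✓; ∠(RP, PU) = 90.00° ✓; |PU| = 8.700 ✓; ∠PUV = 39.20° ✓; |UV| = 15.00 ✓; ∠UVQ = 82.40° ✓; |VQ| = 18.70 ✓; ∠VQH = 138.8° ✓; |QH| = 31.70 ✗.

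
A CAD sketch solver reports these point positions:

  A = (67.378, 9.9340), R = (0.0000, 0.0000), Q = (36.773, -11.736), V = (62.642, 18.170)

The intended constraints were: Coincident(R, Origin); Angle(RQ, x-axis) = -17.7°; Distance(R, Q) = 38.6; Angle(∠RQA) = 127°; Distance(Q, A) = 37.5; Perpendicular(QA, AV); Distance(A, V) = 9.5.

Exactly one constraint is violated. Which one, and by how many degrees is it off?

Perpendicular(QA, AV) — off by 5.40°.

R = (0.00, 0.00) ✓; RQ at -17.70° ✓; |RQ| = 38.60 ✓; ∠RQA = 127.0° ✓; |QA| = 37.50 ✓; ∠(QA, AV) = 84.60° ✗; |AV| = 9.501 ✓.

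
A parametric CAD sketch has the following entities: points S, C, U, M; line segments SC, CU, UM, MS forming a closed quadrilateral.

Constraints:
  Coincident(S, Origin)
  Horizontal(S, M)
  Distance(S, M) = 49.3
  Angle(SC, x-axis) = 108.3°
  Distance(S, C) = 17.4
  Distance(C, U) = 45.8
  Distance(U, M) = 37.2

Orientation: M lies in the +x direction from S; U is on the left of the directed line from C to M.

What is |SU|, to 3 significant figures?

50.5

Checks: |CU| = 45.80 ✓; |UM| = 37.20 ✓.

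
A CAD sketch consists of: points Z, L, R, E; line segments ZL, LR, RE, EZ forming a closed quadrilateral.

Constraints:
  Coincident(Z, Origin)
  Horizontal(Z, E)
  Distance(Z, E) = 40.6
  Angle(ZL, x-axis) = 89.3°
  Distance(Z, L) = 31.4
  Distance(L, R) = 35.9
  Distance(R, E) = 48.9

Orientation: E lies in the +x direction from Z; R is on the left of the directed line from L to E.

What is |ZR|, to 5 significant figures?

57.894

Z is at the origin; Z and E share the same y with |ZE| = 40.6 and E in +x, so E = (40.6, 0). ZL runs at 89.3° with |ZL| = 31.4, so L = (0.38361, 31.398). R is determined by |LR| = 35.9 and |RE| = 48.9 together: it lies at the intersection of circle(L, 35.9) and circle(E, 48.9). With |LE| = 51.021, the foot of the radical line on LE is 14.707 from L and the perpendicular offset is √(35.9² − 14.707²) = 32.749. Taking the left-of-LE solution: R = (32.130, 48.161).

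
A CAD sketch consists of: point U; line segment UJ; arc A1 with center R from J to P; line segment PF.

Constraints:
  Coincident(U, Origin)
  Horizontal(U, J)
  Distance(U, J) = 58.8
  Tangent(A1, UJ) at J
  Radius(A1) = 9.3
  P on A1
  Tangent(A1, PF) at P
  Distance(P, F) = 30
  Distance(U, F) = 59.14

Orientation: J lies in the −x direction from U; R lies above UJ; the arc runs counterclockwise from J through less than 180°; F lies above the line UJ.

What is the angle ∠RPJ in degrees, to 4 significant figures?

48.90°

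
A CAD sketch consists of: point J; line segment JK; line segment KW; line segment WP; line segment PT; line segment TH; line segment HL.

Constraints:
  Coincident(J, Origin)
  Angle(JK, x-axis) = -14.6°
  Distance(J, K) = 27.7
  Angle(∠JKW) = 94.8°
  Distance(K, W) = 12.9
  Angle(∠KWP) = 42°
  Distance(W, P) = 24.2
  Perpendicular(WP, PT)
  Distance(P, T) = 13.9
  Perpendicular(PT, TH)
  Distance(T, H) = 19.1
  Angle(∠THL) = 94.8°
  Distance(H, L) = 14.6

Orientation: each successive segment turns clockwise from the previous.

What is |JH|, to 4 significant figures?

34.59

J is at the origin; JK runs at -14.6° with length 27.7, so K = (26.81, -6.982). ∠JKW = 94.8° gives KW at -99.80° from the x-axis; with |KW| = 12.9, W = (24.61, -19.69). ∠KWP = 42.0° gives WP at 122.2° from the x-axis; with |WP| = 24.2, P = (11.71, 0.7838). WP is perpendicular to PT, so PT runs at 32.20°; with |PT| = 13.9, T = (23.48, 8.191). PT ⟂ TH, so TH runs at -57.80°; with |TH| = 19.1, H = (33.65, -7.972). Then |JH| = |H − J| = 34.59.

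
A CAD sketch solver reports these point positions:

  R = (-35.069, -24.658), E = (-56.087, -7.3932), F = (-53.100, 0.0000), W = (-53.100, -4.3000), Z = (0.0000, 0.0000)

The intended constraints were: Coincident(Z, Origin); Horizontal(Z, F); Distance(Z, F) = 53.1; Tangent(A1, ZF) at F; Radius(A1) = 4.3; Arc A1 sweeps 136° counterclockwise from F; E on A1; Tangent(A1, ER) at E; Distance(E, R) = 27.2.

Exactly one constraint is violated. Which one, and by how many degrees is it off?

Tangent(A1, ER) at E — off by 4.60°.

Z = (0.00, 0.00) ✓; Z.y = 0.00, F.y = 0.00 ✓; |ZF| = 53.10 ✓; ∠(WF, FZ) = 90.00° ✓; |WF| = 4.300 ✓; bearing(W→E) − bearing(W→F) = 136.0° ✓; |WE| = 4.300 ✓; ∠(WE, ER) = 85.40° ✗; |ER| = 27.20 ✓.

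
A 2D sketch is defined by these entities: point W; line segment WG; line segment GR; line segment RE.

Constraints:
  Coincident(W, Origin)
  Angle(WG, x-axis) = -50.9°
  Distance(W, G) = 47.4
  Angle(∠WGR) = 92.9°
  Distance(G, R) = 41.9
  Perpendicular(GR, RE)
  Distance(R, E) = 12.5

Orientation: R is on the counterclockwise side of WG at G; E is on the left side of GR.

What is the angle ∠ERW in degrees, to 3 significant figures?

43.1°

∠WGR = 92.9°, so GR runs at -50.9° + (180° − 92.9°) = 36.2° from the x-axis; with |GR| = 41.9, R = G + 41.9·(cos 36.2°, sin 36.2°) = (63.7, -12.0). The perpendicularity gives RE at right angles to GR; with |RE| = 12.5 on the left of GR, E = R + 12.5·(-0.591, 0.807) = (56.3, -1.95). Then cos ∠ERW = RE·RW / (|RE||RW|), giving 43.1°.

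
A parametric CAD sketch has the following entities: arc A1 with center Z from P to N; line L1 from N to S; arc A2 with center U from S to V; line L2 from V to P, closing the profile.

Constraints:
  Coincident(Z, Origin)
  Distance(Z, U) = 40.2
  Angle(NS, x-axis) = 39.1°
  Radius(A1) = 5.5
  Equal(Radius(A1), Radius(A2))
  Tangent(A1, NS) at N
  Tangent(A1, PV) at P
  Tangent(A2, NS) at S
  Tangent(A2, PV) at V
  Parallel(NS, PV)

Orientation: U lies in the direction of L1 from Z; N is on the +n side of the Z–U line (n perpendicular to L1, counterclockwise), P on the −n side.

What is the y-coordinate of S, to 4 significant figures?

29.62

The slot axis is L1's direction at 39.1°, so u = (cos 39.1°, sin 39.1°) = (0.7760, 0.6307) and n = (−sin 39.1°, cos 39.1°) = (-0.6307, 0.7760). Z is at the origin and U lies 40.2 along u from Z, so U = 40.2·u = (31.20, 25.35). Tangency of A1 to both parallel lines with radius 5.5 puts N and P at Z ± 5.5·n: N = (-3.469, 4.268), P = (3.469, -4.268). Equal radii place S and V the same way about U: S = U + 5.5·n = (27.73, 29.62), V = U − 5.5·n = (34.67, 21.08). So S.y = 29.62.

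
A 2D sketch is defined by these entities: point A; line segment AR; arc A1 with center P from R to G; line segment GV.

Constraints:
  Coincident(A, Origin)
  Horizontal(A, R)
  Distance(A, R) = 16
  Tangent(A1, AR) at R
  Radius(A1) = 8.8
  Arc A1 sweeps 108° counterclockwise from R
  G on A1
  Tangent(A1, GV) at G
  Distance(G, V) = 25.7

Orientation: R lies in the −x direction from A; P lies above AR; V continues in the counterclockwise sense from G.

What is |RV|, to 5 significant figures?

35.964

A is at the origin; A and R share the same y with |AR| = 16.0 and R on the −x side, so R = (-16.000, 0.0000). A1 meets AR tangentially, so PR is at right angles to AR, so P = R + (0, 8.8) = (-16.000, 8.8000). On A1, R sits at bearing -90° from P; a 108° counterclockwise sweep puts G at bearing 18°, so G = P + 8.8·(cos 18°, sin 18°) = (-7.6307, 11.519). Tangency of A1 to GV means the radius PG is perpendicular to GV, so GV runs along (−sin 18°, cos 18°); with |GV| = 25.7, V = (-15.572, 35.962). Then |RV| = |V − R| = 35.964.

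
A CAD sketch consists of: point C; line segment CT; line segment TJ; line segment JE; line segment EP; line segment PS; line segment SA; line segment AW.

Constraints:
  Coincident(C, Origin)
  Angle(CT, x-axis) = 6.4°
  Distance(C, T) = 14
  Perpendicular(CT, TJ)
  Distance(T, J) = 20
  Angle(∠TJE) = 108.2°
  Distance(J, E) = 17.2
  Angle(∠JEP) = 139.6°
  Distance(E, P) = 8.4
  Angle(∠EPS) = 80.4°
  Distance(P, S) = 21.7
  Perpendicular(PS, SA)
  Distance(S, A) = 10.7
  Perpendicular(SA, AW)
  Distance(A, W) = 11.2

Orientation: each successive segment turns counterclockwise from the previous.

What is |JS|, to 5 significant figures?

20.608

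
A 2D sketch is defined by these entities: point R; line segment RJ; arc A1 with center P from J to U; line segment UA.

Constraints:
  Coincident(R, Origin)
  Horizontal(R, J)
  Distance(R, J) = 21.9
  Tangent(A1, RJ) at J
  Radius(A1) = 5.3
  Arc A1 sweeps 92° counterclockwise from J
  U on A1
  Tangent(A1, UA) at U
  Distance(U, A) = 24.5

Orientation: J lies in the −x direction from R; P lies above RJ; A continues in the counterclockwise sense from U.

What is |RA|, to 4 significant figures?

34.68

R is at the origin; RJ is horizontal with |RJ| = 21.9 and J on the −x side, so J = (-21.90, 0.000). Tangency of A1 to RJ means the radius PJ is perpendicular to RJ, so P = J + (0, 5.3) = (-21.90, 5.300). On A1, J sits at bearing -90° from P; a 92° counterclockwise sweep puts U at bearing 2°, so U = P + 5.3·(cos 2°, sin 2°) = (-16.60, 5.485). The tangent condition forces PU to be normal to UA, so UA runs along (−sin 2°, cos 2°); with |UA| = 24.5, A = (-17.46, 29.97). Then |RA| = |A − R| = 34.68.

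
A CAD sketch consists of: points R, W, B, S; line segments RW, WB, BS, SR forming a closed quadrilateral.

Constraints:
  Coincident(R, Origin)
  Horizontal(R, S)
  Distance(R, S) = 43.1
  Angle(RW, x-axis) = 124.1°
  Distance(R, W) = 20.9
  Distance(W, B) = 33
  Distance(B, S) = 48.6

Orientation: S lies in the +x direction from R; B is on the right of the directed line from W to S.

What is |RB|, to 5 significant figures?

14.950

R is at the origin; RS is horizontal with |RS| = 43.1 and S in +x, so S = (43.1, 0). RW runs at 124.1° with |RW| = 20.9, so W = (-11.717, 17.306). B is determined by |WB| = 33.0 and |BS| = 48.6 together: it lies at the intersection of circle(W, 33.0) and circle(S, 48.6). With |WS| = 57.484, the foot of the radical line on WS is 17.670 from W and the perpendicular offset is √(33.0² − 17.670²) = 27.871. Taking the right-of-WS solution: B = (-3.2580, -14.591).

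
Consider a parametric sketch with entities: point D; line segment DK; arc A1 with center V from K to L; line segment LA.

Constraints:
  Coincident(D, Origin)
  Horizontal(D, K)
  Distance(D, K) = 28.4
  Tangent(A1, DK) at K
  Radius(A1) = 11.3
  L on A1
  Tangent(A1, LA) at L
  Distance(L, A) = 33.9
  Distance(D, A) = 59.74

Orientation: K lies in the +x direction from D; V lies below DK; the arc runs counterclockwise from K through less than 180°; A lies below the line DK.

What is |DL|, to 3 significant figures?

26.2

Checks: ∠(VK, KD) = 90.00° ✓; |VK| = 11.30 ✓; |VL| = 11.30 ✓; ∠(VL, LA) = 90.00° ✓; |LA| = 33.90 ✓; |DA| = 59.74 ✓.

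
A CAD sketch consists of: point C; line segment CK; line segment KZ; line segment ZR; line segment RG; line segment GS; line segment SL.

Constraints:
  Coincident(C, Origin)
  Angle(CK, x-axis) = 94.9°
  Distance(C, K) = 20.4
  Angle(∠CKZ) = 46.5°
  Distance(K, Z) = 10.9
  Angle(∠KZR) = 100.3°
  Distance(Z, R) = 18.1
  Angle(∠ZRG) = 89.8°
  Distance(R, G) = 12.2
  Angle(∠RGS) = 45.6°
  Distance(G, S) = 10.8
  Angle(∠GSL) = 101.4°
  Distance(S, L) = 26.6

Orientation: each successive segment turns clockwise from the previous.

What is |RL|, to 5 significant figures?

18.918

C is at the origin; CK runs at 94.9° with length 20.4, so K = (-1.7425, 20.325). ∠CKZ = 46.5° gives KZ at -38.600° from the x-axis; with |KZ| = 10.9, Z = (6.7761, 13.525). ∠KZR = 100.3° gives ZR at -118.30° from the x-axis; with |ZR| = 18.1, R = (-1.8049, -2.4115). ∠ZRG = 89.8° gives RG at 151.50° from the x-axis; with |RG| = 12.2, G = (-12.526, 3.4099). ∠RGS = 45.6° gives GS at 17.100° from the x-axis; with |GS| = 10.8, S = (-2.2039, 6.5855). ∠GSL = 101.4° gives SL at -61.500° from the x-axis; with |SL| = 26.6, L = (10.488, -16.791). Then |RL| = |L − R| = 18.918.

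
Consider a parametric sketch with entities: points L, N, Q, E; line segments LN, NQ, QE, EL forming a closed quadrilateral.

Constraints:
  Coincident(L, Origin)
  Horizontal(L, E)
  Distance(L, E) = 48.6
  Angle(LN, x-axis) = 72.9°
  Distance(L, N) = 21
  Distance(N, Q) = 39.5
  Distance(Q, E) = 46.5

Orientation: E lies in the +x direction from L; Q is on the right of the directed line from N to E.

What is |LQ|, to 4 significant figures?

20.44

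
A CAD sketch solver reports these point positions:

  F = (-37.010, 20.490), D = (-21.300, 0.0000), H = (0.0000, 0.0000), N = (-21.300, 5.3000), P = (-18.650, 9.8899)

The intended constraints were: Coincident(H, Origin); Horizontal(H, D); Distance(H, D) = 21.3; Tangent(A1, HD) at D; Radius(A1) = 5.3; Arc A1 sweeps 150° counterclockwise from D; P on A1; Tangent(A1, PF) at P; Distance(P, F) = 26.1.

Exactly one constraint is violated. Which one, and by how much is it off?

Distance(P, F) = 26.1 — off by 4.90.

H = (0.00, 0.00) ✓; H.y = 0.00, D.y = 0.00 ✓; |HD| = 21.30 ✓; ∠(ND, DH) = 90.00° ✓; |ND| = 5.300 ✓; bearing(N→P) − bearing(N→D) = 150.0° ✓; |NP| = 5.300 ✓; ∠(NP, PF) = 90.00° ✓; |PF| = 21.20 ✗.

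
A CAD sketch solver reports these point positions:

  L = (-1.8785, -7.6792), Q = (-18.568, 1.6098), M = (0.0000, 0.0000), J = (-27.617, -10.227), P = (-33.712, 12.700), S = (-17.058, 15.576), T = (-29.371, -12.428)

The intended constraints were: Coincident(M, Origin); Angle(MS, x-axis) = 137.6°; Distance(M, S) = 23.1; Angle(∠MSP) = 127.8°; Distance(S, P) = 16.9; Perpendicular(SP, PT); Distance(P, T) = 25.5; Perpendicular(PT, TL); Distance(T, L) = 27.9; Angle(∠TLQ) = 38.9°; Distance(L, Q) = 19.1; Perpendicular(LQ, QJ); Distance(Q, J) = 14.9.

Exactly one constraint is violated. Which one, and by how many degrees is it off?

Perpendicular(LQ, QJ) — off by 8.30°.

M = (0.00, 0.00) ✓; MS at 137.6° ✓; |MS| = 23.10 ✓; ∠MSP = 127.8° ✓; |SP| = 16.90 ✓; ∠(SP, PT) = 90.00° ✓; |PT| = 25.50 ✓; ∠(PT, TL) = 90.00° ✓; |TL| = 27.90 ✓; ∠TLQ = 38.90° ✓; |LQ| = 19.10 ✓; ∠(LQ, QJ) = 81.70° ✗; |QJ| = 14.90 ✓.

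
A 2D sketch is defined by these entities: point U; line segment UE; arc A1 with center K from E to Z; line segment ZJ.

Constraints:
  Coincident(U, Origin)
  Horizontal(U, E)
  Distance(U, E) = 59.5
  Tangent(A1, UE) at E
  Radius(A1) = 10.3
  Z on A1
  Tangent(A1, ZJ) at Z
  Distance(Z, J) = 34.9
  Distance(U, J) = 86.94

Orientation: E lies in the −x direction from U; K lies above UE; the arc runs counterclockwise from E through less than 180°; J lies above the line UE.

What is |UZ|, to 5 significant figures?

54.732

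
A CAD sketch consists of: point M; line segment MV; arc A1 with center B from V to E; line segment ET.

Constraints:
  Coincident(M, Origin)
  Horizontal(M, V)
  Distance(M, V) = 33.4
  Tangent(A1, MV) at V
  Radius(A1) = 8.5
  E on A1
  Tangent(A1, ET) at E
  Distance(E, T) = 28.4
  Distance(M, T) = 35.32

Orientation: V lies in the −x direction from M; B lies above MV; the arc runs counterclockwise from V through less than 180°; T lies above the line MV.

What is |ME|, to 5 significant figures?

26.048

Checks: ∠(BV, VM) = 90.00° ✓; |BE| = 8.500 ✓; ∠(BE, ET) = 90.00° ✓; |ET| = 28.40 ✓; |MT| = 35.32 ✓.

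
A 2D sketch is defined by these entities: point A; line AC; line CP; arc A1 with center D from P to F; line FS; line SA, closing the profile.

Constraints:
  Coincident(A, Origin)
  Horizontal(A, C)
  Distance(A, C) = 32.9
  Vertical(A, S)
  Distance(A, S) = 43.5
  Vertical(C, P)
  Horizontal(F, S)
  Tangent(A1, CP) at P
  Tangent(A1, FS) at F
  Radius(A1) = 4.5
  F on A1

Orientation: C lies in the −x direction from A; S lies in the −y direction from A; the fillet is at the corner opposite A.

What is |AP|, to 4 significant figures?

51.02

A is at the origin; A and C share the same y with |AC| = 32.9 and C on the −x side, so C = (-32.90, 0.000). AS is vertical with |AS| = 43.5 and S on the −y side, so S = (0.000, -43.50). The virtual corner opposite A is at (-32.90, -43.50). Since A1 is tangent to CP there, DP ⟂ CP and since A1 is tangent to FS there, DF ⟂ FS, with radius 4.5, so the center D sits 4.5 in from both sides at D = (-28.40, -39.00). That places the tangent points at P = (-32.90, -39.00) on CP and F = (-28.40, -43.50) on FS. Then |AP| = |P − A| = 51.02.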